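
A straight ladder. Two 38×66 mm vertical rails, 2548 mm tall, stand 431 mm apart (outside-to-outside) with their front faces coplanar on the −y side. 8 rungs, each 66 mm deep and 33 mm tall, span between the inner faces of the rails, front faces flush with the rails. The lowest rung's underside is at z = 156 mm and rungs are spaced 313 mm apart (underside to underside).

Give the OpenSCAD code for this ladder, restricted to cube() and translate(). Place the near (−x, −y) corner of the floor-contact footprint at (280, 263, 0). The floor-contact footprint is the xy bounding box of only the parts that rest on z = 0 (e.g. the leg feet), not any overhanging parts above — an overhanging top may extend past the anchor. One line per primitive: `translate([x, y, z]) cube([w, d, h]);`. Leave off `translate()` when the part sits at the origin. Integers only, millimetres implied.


// rung span = 431 - 2*38 = 355
// rung[k] z = 156 + k*313
translate([280, 263, 0]) cube([38, 66, 2548]);
translate([673, 263, 0]) cube([38, 66, 2548]);
translate([318, 263, 156]) cube([355, 66, 33]);
translate([318, 263, 469]) cube([355, 66, 33]);
translate([318, 263, 782]) cube([355, 66, 33]);
translate([318, 263, 1095]) cube([355, 66, 33]);
translate([318, 263, 1408]) cube([355, 66, 33]);
translate([318, 263, 1721]) cube([355, 66, 33]);
translate([318, 263, 2034]) cube([355, 66, 33]);
translate([318, 263, 2347]) cube([355, 66, 33]);


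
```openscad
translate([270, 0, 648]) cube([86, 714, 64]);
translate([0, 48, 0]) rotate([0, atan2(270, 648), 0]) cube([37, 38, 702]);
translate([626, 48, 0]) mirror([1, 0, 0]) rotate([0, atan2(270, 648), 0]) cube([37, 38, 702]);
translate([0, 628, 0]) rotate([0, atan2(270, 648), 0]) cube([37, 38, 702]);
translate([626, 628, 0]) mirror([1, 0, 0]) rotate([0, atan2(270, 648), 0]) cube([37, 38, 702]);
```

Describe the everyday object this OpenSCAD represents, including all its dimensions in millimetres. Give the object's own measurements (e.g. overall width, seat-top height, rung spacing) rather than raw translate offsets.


A sawhorse. A 86×714×64 mm beam (x, y, z) sits on two A-frame leg pairs. Each pair is two raked legs of 37×38 mm section (38 mm along y) splaying symmetrically in x. Each leg rises 648 mm vertically over 270 mm of horizontal reach and is 702 mm long along its own axis. Every leg's outer bottom edge rests on the floor and its outer top edge meets a bottom edge of the beam — the left legs (tilting toward +x) meet the beam's −x bottom edge, the right legs (their mirror images, tilting toward −x) meet its +x bottom edge — so the leg tops tuck under the beam, the beam's underside is 648 mm above the floor, and the feet are 626 mm apart outside-to-outside with the beam centred between them. The two leg pairs are set in 48 mm from either end of the beam.


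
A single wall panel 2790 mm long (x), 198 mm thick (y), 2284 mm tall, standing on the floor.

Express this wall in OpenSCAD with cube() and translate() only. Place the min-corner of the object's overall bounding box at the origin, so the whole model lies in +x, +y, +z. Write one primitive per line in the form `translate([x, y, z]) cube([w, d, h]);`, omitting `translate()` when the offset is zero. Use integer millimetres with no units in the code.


cube([2790, 198, 2284]);


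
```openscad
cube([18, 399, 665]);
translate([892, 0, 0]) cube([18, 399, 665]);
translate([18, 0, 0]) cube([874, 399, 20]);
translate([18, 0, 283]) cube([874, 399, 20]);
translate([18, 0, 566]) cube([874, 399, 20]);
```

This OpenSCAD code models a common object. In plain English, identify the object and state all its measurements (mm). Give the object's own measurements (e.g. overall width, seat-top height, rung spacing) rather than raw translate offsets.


An open bookshelf. Two side panels, each 18 mm thick, 399 mm deep and 665 mm tall, stand 910 mm apart (outside-to-outside). Between them sit 3 shelves, each 20 mm thick and 399 mm deep, spanning the full gap between the sides. The bottom shelf rests on the floor (its underside at z = 0) and the clear gap between one shelf's top and the next shelf's underside is 263 mm.


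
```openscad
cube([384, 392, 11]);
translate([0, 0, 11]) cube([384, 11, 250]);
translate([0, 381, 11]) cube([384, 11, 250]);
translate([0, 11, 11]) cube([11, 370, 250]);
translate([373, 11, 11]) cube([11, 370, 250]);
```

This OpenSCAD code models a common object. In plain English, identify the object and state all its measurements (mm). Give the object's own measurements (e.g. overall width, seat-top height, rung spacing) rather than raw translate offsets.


An open-topped rectangular box: outside dimensions 384×392×261 mm, with a uniform wall and base thickness of 11 mm. The base is a full 384×392 slab on the floor; four walls sit on top of the base. The front and back walls (the −y and +y sides) span the full width; the two side walls fit between them.


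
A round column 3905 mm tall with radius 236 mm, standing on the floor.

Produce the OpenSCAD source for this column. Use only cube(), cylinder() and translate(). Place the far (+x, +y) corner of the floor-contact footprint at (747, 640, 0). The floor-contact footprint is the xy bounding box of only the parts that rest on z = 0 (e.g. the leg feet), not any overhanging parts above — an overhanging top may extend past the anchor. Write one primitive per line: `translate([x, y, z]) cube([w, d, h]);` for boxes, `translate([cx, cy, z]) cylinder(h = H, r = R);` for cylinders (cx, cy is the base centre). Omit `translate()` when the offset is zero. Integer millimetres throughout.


translate([511, 404, 0]) cylinder(h = 3905, r = 236);


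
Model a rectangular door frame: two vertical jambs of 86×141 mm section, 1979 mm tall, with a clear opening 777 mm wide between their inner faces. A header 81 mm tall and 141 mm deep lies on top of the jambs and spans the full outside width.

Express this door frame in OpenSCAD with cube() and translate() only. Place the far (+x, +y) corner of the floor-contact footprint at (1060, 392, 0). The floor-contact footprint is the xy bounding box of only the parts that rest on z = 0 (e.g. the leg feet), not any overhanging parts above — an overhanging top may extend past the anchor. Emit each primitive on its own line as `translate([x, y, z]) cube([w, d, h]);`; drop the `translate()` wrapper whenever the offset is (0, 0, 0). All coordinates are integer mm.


translate([111, 251, 0]) cube([86, 141, 1979]);
translate([974, 251, 0]) cube([86, 141, 1979]);
translate([111, 251, 1979]) cube([949, 141, 81]);


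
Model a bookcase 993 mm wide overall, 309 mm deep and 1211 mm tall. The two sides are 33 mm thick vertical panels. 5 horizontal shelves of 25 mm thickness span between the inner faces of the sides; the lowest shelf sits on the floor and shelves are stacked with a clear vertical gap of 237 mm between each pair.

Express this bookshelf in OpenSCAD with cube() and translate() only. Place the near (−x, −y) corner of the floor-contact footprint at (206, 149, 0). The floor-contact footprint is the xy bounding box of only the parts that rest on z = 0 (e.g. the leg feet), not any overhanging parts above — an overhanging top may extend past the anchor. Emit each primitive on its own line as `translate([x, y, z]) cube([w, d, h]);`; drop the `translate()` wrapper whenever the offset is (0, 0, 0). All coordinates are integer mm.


translate([206, 149, 0]) cube([33, 309, 1211]);
translate([1166, 149, 0]) cube([33, 309, 1211]);
translate([239, 149, 0]) cube([927, 309, 25]);
translate([239, 149, 262]) cube([927, 309, 25]);
translate([239, 149, 524]) cube([927, 309, 25]);
translate([239, 149, 786]) cube([927, 309, 25]);
translate([239, 149, 1048]) cube([927, 309, 25]);


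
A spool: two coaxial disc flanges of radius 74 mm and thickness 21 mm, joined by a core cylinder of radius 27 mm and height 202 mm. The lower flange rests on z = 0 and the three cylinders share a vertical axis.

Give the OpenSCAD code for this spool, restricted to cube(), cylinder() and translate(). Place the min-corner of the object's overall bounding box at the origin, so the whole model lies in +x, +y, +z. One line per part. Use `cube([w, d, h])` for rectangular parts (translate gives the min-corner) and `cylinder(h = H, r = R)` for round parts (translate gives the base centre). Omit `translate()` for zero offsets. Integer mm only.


translate([74, 74, 0]) cylinder(h = 21, r = 74);
translate([74, 74, 21]) cylinder(h = 202, r = 27);
translate([74, 74, 223]) cylinder(h = 21, r = 74);


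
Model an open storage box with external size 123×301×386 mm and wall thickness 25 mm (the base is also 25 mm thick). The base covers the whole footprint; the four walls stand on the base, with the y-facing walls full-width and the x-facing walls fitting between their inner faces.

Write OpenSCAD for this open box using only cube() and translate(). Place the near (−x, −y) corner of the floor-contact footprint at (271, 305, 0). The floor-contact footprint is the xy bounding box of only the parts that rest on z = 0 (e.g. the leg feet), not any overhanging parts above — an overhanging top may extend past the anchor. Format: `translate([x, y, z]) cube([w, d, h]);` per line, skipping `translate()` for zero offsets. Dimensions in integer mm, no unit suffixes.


translate([271, 305, 0]) cube([123, 301, 25]);
translate([271, 305, 25]) cube([123, 25, 361]);
translate([271, 581, 25]) cube([123, 25, 361]);
translate([271, 330, 25]) cube([25, 251, 361]);
translate([369, 330, 25]) cube([25, 251, 361]);


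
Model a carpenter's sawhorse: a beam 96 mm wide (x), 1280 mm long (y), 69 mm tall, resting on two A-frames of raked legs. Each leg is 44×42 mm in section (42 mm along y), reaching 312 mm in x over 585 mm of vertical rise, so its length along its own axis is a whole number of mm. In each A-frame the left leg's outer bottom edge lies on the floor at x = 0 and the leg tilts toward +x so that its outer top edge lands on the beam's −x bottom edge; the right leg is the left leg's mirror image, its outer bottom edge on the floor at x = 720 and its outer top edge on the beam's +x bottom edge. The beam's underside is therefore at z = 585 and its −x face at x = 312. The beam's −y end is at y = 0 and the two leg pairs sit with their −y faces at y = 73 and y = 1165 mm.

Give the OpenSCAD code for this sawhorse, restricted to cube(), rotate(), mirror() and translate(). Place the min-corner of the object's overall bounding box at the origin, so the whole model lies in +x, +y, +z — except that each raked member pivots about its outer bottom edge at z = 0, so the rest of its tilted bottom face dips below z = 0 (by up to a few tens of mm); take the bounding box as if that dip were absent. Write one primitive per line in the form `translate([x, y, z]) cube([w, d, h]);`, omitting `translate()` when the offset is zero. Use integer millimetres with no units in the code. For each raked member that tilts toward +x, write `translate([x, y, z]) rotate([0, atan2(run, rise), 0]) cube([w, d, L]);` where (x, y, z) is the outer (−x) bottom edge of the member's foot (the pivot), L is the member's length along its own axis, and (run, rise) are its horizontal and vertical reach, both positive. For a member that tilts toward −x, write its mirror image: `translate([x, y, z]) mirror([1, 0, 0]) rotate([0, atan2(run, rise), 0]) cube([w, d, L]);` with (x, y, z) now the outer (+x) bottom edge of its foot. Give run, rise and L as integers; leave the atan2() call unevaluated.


translate([312, 0, 585]) cube([96, 1280, 69]);
translate([0, 73, 0]) rotate([0, atan2(312, 585), 0]) cube([44, 42, 663]);
translate([720, 73, 0]) mirror([1, 0, 0]) rotate([0, atan2(312, 585), 0]) cube([44, 42, 663]);
translate([0, 1165, 0]) rotate([0, atan2(312, 585), 0]) cube([44, 42, 663]);
translate([720, 1165, 0]) mirror([1, 0, 0]) rotate([0, atan2(312, 585), 0]) cube([44, 42, 663]);


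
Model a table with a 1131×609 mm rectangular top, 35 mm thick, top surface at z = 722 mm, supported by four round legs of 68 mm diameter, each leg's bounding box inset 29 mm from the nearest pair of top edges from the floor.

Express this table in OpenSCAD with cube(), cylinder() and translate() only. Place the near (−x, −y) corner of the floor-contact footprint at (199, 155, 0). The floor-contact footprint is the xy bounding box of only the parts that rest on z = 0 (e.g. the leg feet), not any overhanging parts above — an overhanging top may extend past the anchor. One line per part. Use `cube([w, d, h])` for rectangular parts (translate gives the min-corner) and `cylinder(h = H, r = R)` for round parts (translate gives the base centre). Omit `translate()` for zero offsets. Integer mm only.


translate([170, 126, 687]) cube([1131, 609, 35]);
translate([233, 189, 0]) cylinder(h = 687, r = 34);
translate([1238, 189, 0]) cylinder(h = 687, r = 34);
translate([233, 672, 0]) cylinder(h = 687, r = 34);
translate([1238, 672, 0]) cylinder(h = 687, r = 34);


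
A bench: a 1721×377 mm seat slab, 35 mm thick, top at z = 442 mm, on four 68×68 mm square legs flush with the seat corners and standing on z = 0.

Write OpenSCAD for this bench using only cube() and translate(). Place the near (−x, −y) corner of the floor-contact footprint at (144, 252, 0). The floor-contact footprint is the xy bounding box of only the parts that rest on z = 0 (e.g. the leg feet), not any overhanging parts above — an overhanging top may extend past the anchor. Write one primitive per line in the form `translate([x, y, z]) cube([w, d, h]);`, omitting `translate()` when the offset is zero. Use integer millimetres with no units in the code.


// leg_h = 442 − 35 = 407
translate([144, 252, 407]) cube([1721, 377, 35]);
translate([144, 252, 0]) cube([68, 68, 407]);
translate([144, 561, 0]) cube([68, 68, 407]);
translate([1797, 252, 0]) cube([68, 68, 407]);
translate([1797, 561, 0]) cube([68, 68, 407]);


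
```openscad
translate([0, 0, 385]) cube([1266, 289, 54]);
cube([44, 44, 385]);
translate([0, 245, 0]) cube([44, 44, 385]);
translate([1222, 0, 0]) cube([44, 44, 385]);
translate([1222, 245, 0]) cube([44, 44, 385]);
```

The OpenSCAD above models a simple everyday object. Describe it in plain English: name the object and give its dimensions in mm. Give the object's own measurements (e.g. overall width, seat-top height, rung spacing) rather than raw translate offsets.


A bench: a 1266×289 mm seat slab, 54 mm thick, top at z = 439 mm, on four 44×44 mm square legs flush with the seat corners and standing on z = 0.


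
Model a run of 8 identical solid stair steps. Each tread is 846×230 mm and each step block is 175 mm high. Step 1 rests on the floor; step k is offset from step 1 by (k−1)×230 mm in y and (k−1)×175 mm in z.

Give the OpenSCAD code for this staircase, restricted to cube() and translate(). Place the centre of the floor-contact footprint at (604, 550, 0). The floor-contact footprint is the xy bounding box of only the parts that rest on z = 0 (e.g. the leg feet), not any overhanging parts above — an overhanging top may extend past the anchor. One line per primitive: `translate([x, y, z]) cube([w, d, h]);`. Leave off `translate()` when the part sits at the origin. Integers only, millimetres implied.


translate([181, 435, 0]) cube([846, 230, 175]);
translate([181, 665, 175]) cube([846, 230, 175]);
translate([181, 895, 350]) cube([846, 230, 175]);
translate([181, 1125, 525]) cube([846, 230, 175]);
translate([181, 1355, 700]) cube([846, 230, 175]);
translate([181, 1585, 875]) cube([846, 230, 175]);
translate([181, 1815, 1050]) cube([846, 230, 175]);
translate([181, 2045, 1225]) cube([846, 230, 175]);


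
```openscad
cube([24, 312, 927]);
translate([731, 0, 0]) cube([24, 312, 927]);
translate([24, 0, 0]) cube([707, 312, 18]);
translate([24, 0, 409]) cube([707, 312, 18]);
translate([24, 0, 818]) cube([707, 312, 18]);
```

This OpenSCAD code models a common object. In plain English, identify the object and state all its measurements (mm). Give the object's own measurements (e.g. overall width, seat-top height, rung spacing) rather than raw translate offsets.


An open bookshelf. Two side panels, each 24 mm thick, 312 mm deep and 927 mm tall, stand 755 mm apart (outside-to-outside). Between them sit 3 shelves, each 18 mm thick and 312 mm deep, spanning the full gap between the sides. The bottom shelf rests on the floor (its underside at z = 0) and the clear gap between one shelf's top and the next shelf's underside is 391 mm.


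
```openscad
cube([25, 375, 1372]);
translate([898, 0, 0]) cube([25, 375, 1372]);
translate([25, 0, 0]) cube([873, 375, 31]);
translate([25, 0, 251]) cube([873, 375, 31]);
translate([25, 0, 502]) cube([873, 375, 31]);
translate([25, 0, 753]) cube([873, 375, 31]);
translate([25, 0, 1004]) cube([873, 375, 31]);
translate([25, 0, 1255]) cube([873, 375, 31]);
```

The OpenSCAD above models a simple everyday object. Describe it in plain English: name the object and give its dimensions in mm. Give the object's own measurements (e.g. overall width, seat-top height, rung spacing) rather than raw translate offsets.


An open bookshelf. Two side panels, each 25 mm thick, 375 mm deep and 1372 mm tall, stand 923 mm apart (outside-to-outside). Between them sit 6 shelves, each 31 mm thick and 375 mm deep, spanning the full gap between the sides. The bottom shelf rests on the floor (its underside at z = 0) and the clear gap between one shelf's top and the next shelf's underside is 220 mm.


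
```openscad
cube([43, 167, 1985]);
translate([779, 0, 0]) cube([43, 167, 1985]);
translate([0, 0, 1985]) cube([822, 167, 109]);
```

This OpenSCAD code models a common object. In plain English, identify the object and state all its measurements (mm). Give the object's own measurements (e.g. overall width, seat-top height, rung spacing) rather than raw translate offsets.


A door frame. The clear opening is 736 mm wide and 1985 mm high. Two 43 mm wide jambs, 167 mm deep, stand either side of the opening from the floor to the top of the opening. A 109 mm thick head sits across the top of both jambs, spanning the full outside width of the frame.


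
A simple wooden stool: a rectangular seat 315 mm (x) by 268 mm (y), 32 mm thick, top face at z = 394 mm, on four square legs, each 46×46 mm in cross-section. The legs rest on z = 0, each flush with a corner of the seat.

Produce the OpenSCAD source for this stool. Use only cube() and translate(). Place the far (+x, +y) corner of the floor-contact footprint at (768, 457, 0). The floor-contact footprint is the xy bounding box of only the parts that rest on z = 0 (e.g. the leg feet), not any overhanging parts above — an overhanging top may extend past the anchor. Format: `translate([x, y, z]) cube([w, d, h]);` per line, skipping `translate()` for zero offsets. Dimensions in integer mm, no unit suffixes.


translate([453, 189, 362]) cube([315, 268, 32]);
translate([453, 189, 0]) cube([46, 46, 362]);
translate([722, 189, 0]) cube([46, 46, 362]);
translate([453, 411, 0]) cube([46, 46, 362]);
translate([722, 411, 0]) cube([46, 46, 362]);


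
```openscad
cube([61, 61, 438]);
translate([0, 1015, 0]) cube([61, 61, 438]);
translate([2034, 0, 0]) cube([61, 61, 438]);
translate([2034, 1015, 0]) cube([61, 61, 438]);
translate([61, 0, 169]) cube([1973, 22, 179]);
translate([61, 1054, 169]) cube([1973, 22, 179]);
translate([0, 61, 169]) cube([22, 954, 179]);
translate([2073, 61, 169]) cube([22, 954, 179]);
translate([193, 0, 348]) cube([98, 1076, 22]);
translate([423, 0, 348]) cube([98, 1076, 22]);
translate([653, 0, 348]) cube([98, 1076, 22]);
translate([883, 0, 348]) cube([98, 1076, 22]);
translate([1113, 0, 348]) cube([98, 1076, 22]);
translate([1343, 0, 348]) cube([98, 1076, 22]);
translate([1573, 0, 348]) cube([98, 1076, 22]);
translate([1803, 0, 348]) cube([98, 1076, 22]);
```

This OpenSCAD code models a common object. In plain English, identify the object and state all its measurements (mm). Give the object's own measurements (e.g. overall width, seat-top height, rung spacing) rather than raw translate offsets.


A bed frame 2095 mm long (x) by 1076 mm wide (y). Four 61×61 mm corner posts, 438 mm tall, at the corners of the footprint. Four rails of 22 mm thickness and 179 mm height run between adjacent posts with their undersides at z = 169 mm, their outer faces flush with the outside of the frame (the two x-running rails run between the posts' inner faces; the two y-running rails run between the posts' inner faces). 8 slats, each 98 mm wide (x) and 22 mm thick, lie across the top of the two x-running rails, running the full 1076 mm width of the frame in y; along x they sit between the end posts with a 132 mm gap after the −x posts and between neighbouring slats, leaving 133 mm before the +x posts.


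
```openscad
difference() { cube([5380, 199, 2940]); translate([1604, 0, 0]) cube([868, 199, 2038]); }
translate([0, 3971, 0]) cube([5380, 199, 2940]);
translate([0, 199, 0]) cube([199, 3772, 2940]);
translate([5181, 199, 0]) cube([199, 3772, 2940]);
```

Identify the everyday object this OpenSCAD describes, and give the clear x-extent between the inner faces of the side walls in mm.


A single room. The interior width is 4982 mm.

Four walls enclosing a rectangle with a door in the front wall — a room. Outside width 5380 minus two 199 mm walls gives 4982 mm.


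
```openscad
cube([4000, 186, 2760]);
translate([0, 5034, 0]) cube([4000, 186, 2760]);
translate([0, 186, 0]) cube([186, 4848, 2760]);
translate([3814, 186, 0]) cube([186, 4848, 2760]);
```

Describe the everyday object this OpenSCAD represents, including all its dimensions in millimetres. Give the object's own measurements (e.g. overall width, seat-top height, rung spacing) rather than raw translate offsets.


The wall frame of a small rectangular building: four walls, each 2760 mm tall and 186 mm thick, enclosing a footprint 4000 mm (x) by 5220 mm (y) outside-to-outside, with no floor or roof. The front and back walls (the −y and +y sides) span the full width; the two side walls fit between them.


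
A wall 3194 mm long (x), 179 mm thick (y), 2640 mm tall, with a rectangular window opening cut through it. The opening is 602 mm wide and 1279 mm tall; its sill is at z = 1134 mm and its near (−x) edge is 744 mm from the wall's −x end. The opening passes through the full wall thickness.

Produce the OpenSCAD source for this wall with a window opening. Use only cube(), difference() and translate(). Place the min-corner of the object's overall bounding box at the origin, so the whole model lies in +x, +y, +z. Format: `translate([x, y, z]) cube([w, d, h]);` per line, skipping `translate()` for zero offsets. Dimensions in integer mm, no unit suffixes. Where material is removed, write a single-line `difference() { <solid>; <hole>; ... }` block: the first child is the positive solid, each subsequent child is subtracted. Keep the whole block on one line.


difference() { cube([3194, 179, 2640]); translate([744, 0, 1134]) cube([602, 179, 1279]); }


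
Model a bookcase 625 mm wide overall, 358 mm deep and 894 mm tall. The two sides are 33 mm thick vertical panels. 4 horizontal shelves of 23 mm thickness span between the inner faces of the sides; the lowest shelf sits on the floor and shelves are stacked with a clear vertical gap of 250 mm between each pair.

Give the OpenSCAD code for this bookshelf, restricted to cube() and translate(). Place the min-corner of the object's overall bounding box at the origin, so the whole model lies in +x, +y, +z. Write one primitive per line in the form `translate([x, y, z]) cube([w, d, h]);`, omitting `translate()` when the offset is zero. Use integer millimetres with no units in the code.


cube([33, 358, 894]);
translate([592, 0, 0]) cube([33, 358, 894]);
translate([33, 0, 0]) cube([559, 358, 23]);
translate([33, 0, 273]) cube([559, 358, 23]);
translate([33, 0, 546]) cube([559, 358, 23]);
translate([33, 0, 819]) cube([559, 358, 23]);


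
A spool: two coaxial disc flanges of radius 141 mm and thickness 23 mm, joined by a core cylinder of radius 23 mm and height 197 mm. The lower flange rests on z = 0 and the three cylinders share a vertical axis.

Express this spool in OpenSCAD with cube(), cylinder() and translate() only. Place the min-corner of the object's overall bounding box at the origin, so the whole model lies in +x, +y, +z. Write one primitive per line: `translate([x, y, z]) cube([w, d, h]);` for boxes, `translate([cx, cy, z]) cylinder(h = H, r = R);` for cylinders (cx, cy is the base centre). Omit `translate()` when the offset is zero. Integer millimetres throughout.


translate([141, 141, 0]) cylinder(h = 23, r = 141);
translate([141, 141, 23]) cylinder(h = 197, r = 23);
translate([141, 141, 220]) cylinder(h = 23, r = 141);


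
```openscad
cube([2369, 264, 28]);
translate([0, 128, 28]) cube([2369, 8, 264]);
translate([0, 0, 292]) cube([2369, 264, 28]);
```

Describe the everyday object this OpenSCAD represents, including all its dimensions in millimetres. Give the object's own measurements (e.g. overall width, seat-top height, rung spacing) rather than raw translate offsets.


An I-beam lying along x, 2369 mm long. Overall section height 320 mm. Two flanges 264 mm wide (y) and 28 mm thick, one on the floor and one at the top; a web 8 mm thick runs between them, centred on the flange width.


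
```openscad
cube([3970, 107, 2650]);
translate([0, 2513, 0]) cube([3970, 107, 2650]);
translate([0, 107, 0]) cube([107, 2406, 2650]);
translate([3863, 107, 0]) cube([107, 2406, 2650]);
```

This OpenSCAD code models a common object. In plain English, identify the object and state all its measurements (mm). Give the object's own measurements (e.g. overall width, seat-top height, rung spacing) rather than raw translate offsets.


The wall frame of a small rectangular building: four walls, each 2650 mm tall and 107 mm thick, enclosing a footprint 3970 mm (x) by 2620 mm (y) outside-to-outside, with no floor or roof. The front and back walls (the −y and +y sides) span the full width; the two side walls fit between them.


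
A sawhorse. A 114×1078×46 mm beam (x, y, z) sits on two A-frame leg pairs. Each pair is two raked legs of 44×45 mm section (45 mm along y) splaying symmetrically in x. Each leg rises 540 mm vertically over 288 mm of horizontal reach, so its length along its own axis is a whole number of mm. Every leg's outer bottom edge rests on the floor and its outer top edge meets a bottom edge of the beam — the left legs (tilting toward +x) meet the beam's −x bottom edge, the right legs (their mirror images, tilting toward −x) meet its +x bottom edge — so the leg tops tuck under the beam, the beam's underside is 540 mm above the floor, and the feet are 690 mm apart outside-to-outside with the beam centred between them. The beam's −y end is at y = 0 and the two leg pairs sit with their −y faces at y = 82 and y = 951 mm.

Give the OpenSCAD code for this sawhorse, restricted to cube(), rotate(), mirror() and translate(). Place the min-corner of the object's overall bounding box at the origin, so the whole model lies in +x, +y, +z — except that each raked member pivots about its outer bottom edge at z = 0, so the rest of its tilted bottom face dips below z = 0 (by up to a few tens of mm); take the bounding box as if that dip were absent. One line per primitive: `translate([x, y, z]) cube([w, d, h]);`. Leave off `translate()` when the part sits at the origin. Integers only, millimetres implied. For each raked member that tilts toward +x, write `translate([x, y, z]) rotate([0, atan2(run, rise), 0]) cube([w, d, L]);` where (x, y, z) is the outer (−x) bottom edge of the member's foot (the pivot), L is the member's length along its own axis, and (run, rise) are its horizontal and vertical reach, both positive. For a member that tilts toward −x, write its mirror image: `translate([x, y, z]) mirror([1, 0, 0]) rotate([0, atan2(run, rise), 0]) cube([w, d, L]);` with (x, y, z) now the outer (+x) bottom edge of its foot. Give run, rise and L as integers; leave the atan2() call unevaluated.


translate([288, 0, 540]) cube([114, 1078, 46]);
translate([0, 82, 0]) rotate([0, atan2(288, 540), 0]) cube([44, 45, 612]);
translate([690, 82, 0]) mirror([1, 0, 0]) rotate([0, atan2(288, 540), 0]) cube([44, 45, 612]);
translate([0, 951, 0]) rotate([0, atan2(288, 540), 0]) cube([44, 45, 612]);
translate([690, 951, 0]) mirror([1, 0, 0]) rotate([0, atan2(288, 540), 0]) cube([44, 45, 612]);


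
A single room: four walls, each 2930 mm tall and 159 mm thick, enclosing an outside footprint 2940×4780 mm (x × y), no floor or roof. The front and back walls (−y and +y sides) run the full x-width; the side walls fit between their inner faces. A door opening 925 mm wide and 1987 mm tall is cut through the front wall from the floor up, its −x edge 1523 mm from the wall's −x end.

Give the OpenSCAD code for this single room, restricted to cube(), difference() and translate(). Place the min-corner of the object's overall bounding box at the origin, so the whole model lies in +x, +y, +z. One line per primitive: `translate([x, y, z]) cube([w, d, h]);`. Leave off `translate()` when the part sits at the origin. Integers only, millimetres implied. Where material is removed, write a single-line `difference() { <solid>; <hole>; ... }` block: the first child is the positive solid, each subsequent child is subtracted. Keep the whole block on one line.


difference() { cube([2940, 159, 2930]); translate([1523, 0, 0]) cube([925, 159, 1987]); }
translate([0, 4621, 0]) cube([2940, 159, 2930]);
translate([0, 159, 0]) cube([159, 4462, 2930]);
translate([2781, 159, 0]) cube([159, 4462, 2930]);


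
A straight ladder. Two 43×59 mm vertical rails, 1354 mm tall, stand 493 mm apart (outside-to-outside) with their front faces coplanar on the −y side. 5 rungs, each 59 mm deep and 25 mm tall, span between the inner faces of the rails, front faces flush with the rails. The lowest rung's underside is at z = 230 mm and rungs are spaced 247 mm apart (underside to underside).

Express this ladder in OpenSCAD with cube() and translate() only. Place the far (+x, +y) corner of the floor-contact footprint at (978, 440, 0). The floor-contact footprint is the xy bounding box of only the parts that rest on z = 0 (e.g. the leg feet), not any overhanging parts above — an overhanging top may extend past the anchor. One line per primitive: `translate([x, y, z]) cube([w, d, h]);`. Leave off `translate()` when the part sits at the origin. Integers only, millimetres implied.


// rung span = 493 - 2*43 = 407
// rung[k] z = 230 + k*247
translate([485, 381, 0]) cube([43, 59, 1354]);
translate([935, 381, 0]) cube([43, 59, 1354]);
translate([528, 381, 230]) cube([407, 59, 25]);
translate([528, 381, 477]) cube([407, 59, 25]);
translate([528, 381, 724]) cube([407, 59, 25]);
translate([528, 381, 971]) cube([407, 59, 25]);
translate([528, 381, 1218]) cube([407, 59, 25]);


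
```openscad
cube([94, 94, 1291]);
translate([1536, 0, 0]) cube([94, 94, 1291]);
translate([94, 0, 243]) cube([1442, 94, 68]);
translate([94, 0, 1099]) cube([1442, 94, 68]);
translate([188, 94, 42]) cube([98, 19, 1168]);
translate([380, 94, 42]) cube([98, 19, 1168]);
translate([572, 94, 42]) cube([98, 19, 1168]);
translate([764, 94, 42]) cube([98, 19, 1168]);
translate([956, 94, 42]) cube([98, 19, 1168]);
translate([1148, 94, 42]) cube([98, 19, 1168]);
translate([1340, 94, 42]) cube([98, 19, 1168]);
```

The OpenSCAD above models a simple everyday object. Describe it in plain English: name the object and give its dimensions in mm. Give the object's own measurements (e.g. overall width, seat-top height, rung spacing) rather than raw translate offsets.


A fence section. Two 94×94 mm posts, 1291 mm tall, stand on the floor with a clear span of 1442 mm between their inner faces. Two horizontal rails of 94×68 mm section span the gap between the posts with their undersides at z = 243 mm and z = 1099 mm, flush with the posts' −y face. 7 pickets, each 98 mm wide, 19 mm thick and 1168 mm tall, are fixed to the +y face of the rails with their bottoms at z = 42 mm, spaced across the span with a 94 mm gap after the −x post and between neighbouring pickets, with 98 mm left before the +x post.


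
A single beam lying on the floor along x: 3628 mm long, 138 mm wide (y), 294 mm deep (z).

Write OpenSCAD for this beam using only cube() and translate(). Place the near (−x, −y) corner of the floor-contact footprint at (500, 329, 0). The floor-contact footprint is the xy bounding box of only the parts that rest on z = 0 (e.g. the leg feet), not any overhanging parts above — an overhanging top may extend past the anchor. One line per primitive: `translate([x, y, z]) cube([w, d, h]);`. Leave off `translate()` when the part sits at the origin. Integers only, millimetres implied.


translate([500, 329, 0]) cube([3628, 138, 294]);


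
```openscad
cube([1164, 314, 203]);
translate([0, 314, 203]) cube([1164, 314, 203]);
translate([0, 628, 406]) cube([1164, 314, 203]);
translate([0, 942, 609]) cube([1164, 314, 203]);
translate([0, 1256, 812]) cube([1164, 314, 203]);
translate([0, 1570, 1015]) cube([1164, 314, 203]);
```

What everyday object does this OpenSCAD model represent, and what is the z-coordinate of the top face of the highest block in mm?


A staircase. The total rise is 1218 mm.

6 identical blocks, each offset up and back from the previous — a staircase. Each step is 203 mm tall and there are 6 of them, so the total rise is 6 × 203 = 1218 mm.


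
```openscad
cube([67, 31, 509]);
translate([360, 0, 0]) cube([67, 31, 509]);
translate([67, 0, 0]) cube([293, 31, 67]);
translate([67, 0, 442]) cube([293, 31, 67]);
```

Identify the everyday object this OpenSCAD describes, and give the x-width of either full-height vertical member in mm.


A picture frame. The border width is 67 mm.

Four thin pieces enclosing a rectangular opening — a picture frame. The two full-height stiles are 509 mm tall; the top rail sits at z = 442 and is 67 mm tall, so the border above the opening is 509 − 442 = 67 mm, matching the stile x-width.


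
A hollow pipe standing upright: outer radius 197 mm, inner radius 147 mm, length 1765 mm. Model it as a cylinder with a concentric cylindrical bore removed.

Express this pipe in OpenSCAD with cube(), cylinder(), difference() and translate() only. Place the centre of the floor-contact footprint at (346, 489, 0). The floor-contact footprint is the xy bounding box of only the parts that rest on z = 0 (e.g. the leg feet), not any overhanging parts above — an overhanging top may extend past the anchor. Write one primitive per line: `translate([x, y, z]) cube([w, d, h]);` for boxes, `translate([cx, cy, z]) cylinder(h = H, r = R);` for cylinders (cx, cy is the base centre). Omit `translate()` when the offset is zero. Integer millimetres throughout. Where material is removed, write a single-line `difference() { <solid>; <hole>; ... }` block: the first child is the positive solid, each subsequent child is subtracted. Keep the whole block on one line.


difference() { translate([346, 489, 0]) cylinder(h = 1765, r = 197); translate([346, 489, 0]) cylinder(h = 1765, r = 147); }


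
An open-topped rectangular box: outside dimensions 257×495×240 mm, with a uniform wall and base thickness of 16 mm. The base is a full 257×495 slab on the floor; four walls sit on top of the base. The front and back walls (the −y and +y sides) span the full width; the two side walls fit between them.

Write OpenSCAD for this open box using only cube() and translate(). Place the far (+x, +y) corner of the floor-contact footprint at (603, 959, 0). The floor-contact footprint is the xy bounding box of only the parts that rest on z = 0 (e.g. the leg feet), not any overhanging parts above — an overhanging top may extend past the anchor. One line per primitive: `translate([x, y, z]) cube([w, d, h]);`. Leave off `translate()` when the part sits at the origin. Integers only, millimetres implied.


translate([346, 464, 0]) cube([257, 495, 16]);
translate([346, 464, 16]) cube([257, 16, 224]);
translate([346, 943, 16]) cube([257, 16, 224]);
translate([346, 480, 16]) cube([16, 463, 224]);
translate([587, 480, 16]) cube([16, 463, 224]);


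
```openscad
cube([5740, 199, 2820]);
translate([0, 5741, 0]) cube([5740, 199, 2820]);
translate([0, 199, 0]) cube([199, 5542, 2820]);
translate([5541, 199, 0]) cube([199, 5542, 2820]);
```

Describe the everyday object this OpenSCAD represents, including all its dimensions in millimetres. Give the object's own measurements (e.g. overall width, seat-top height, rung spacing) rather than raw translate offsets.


The wall frame of a small rectangular building: four walls, each 2820 mm tall and 199 mm thick, enclosing a footprint 5740 mm (x) by 5940 mm (y) outside-to-outside, with no floor or roof. The front and back walls (the −y and +y sides) span the full width; the two side walls fit between them.


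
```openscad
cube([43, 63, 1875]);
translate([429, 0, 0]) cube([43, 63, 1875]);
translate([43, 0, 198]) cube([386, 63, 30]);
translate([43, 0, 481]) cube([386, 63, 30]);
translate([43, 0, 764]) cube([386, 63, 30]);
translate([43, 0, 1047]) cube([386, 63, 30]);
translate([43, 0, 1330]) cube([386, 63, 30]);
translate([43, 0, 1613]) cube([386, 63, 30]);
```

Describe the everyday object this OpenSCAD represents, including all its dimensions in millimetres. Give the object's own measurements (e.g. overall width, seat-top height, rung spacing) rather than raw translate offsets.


A straight ladder. Two 43×63 mm vertical rails, 1875 mm tall, stand 472 mm apart (outside-to-outside) with their front faces coplanar on the −y side. 6 rungs, each 63 mm deep and 30 mm tall, span between the inner faces of the rails, front faces flush with the rails. The lowest rung's underside is at z = 198 mm and rungs are spaced 283 mm apart (underside to underside).


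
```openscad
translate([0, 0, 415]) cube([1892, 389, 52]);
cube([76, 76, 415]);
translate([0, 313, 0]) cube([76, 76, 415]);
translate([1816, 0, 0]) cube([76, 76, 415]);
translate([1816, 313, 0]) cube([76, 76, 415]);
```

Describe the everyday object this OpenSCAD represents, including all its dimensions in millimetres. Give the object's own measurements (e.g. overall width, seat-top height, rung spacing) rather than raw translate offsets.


A long wooden bench with a 1892 mm (x) × 389 mm (y) seat, 52 mm thick, its top surface 467 mm above the floor. Four 76 mm square legs at the seat corners, flush with the edges, run from z = 0 to the seat underside.


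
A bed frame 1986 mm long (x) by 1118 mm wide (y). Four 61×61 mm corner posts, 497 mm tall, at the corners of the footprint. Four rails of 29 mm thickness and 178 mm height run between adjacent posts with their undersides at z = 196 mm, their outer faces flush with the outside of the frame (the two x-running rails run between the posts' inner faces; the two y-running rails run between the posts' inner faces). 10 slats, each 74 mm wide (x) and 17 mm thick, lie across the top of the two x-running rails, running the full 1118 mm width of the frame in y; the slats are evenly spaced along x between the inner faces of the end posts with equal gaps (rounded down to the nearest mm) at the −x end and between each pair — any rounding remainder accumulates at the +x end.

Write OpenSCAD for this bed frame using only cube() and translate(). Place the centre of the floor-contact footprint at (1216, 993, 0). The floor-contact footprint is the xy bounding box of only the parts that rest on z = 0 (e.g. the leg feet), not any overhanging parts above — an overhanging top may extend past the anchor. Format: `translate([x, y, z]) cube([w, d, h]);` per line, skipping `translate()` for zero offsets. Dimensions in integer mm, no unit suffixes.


translate([223, 434, 0]) cube([61, 61, 497]);
translate([223, 1491, 0]) cube([61, 61, 497]);
translate([2148, 434, 0]) cube([61, 61, 497]);
translate([2148, 1491, 0]) cube([61, 61, 497]);
translate([284, 434, 196]) cube([1864, 29, 178]);
translate([284, 1523, 196]) cube([1864, 29, 178]);
translate([223, 495, 196]) cube([29, 996, 178]);
translate([2180, 495, 196]) cube([29, 996, 178]);
translate([386, 434, 374]) cube([74, 1118, 17]);
translate([562, 434, 374]) cube([74, 1118, 17]);
translate([738, 434, 374]) cube([74, 1118, 17]);
translate([914, 434, 374]) cube([74, 1118, 17]);
translate([1090, 434, 374]) cube([74, 1118, 17]);
translate([1266, 434, 374]) cube([74, 1118, 17]);
translate([1442, 434, 374]) cube([74, 1118, 17]);
translate([1618, 434, 374]) cube([74, 1118, 17]);
translate([1794, 434, 374]) cube([74, 1118, 17]);
translate([1970, 434, 374]) cube([74, 1118, 17]);
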